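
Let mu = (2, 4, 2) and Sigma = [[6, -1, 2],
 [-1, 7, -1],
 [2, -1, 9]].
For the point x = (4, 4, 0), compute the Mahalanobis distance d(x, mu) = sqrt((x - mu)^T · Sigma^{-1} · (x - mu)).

Step 1 — centre the observation: (x - mu) = (2, 0, -2).

Step 2 — invert Sigma (cofactor / det for 3×3, or solve directly):
  Sigma^{-1} = [[0.1829, 0.0206, -0.0383],
 [0.0206, 0.1475, 0.0118],
 [-0.0383, 0.0118, 0.1209]].

Step 3 — form the quadratic (x - mu)^T · Sigma^{-1} · (x - mu):
  Sigma^{-1} · (x - mu) = (0.4425, 0.0177, -0.3186).
  (x - mu)^T · [Sigma^{-1} · (x - mu)] = (2)·(0.4425) + (0)·(0.0177) + (-2)·(-0.3186) = 1.5221.

Step 4 — take square root: d = √(1.5221) ≈ 1.2337.

d(x, mu) = √(1.5221) ≈ 1.2337


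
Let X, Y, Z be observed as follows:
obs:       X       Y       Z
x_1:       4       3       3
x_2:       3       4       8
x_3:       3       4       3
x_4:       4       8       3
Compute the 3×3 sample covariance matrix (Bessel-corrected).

Step 1 — column means:
  mean(X) = (4 + 3 + 3 + 4) / 4 = 14/4 = 3.5
  mean(Y) = (3 + 4 + 4 + 8) / 4 = 19/4 = 4.75
  mean(Z) = (3 + 8 + 3 + 3) / 4 = 17/4 = 4.25

Step 2 — sample covariance S[i,j] = (1/(n-1)) · Σ_k (x_{k,i} - mean_i) · (x_{k,j} - mean_j), with n-1 = 3.
  S[X,X] = ((0.5)·(0.5) + (-0.5)·(-0.5) + (-0.5)·(-0.5) + (0.5)·(0.5)) / 3 = 1/3 = 0.3333
  S[X,Y] = ((0.5)·(-1.75) + (-0.5)·(-0.75) + (-0.5)·(-0.75) + (0.5)·(3.25)) / 3 = 1.5/3 = 0.5
  S[X,Z] = ((0.5)·(-1.25) + (-0.5)·(3.75) + (-0.5)·(-1.25) + (0.5)·(-1.25)) / 3 = -2.5/3 = -0.8333
  S[Y,Y] = ((-1.75)·(-1.75) + (-0.75)·(-0.75) + (-0.75)·(-0.75) + (3.25)·(3.25)) / 3 = 14.75/3 = 4.9167
  S[Y,Z] = ((-1.75)·(-1.25) + (-0.75)·(3.75) + (-0.75)·(-1.25) + (3.25)·(-1.25)) / 3 = -3.75/3 = -1.25
  S[Z,Z] = ((-1.25)·(-1.25) + (3.75)·(3.75) + (-1.25)·(-1.25) + (-1.25)·(-1.25)) / 3 = 18.75/3 = 6.25

S is symmetric (S[j,i] = S[i,j]). Assembling:

S = [[0.3333, 0.5, -0.8333],
 [0.5, 4.9167, -1.25],
 [-0.8333, -1.25, 6.25]]


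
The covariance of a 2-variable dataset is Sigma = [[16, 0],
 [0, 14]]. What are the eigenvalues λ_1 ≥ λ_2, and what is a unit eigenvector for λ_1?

Step 1 — characteristic polynomial of 2×2 Sigma:
  det(Sigma - λI) = λ² - trace · λ + det = 0.
  trace = 16 + 14 = 30, det = 16·14 - (0)² = 224.
Step 2 — discriminant:
  Δ = trace² - 4·det = 900 - 896 = 4.
Step 3 — eigenvalues:
  λ = (trace ± √Δ)/2 = (30 ± 2)/2,
  λ_1 = 16,  λ_2 = 14.

Step 4 — unit eigenvector for λ_1: Sigma is diagonal, so its eigenvectors are the coordinate axes. λ_1 = 16 is the diagonal entry on the first coordinate axis, hence
  v_1 = (1, 0) (||v_1|| = 1).

λ_1 = 16,  λ_2 = 14;  v_1 ≈ (1, 0)


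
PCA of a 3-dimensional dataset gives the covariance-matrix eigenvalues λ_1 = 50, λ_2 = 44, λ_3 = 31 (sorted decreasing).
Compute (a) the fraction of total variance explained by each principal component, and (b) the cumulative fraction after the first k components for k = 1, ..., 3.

Step 1 — total variance = trace(Sigma) = Σ λ_i = 50 + 44 + 31 = 125.

Step 2 — fraction explained by component i = λ_i / Σ λ:
  PC1: 50/125 = 0.4
  PC2: 44/125 = 0.352
  PC3: 31/125 = 0.248

Step 3 — cumulative fraction after k components = (λ_1 + ... + λ_k) / Σ λ:
  k = 1: 50/125 = 0.4
  k = 2: (50 + 44)/125 = 94/125 = 0.752
  k = 3: (50 + 44 + 31)/125 = 125/125 = 1

Summary (fraction, with percent):

explained: PC1 0.4 (40%), PC2 0.352 (35.2%), PC3 0.248 (24.8%);  cumulative: 0.4, 0.752, 1


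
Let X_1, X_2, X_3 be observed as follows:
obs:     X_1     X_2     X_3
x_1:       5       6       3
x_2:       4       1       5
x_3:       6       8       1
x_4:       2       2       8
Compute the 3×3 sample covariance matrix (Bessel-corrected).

Step 1 — column means:
  mean(X_1) = (5 + 4 + 6 + 2) / 4 = 17/4 = 4.25
  mean(X_2) = (6 + 1 + 8 + 2) / 4 = 17/4 = 4.25
  mean(X_3) = (3 + 5 + 1 + 8) / 4 = 17/4 = 4.25

Step 2 — sample covariance S[i,j] = (1/(n-1)) · Σ_k (x_{k,i} - mean_i) · (x_{k,j} - mean_j), with n-1 = 3.
  S[X_1,X_1] = ((0.75)·(0.75) + (-0.25)·(-0.25) + (1.75)·(1.75) + (-2.25)·(-2.25)) / 3 = 8.75/3 = 2.9167
  S[X_1,X_2] = ((0.75)·(1.75) + (-0.25)·(-3.25) + (1.75)·(3.75) + (-2.25)·(-2.25)) / 3 = 13.75/3 = 4.5833
  S[X_1,X_3] = ((0.75)·(-1.25) + (-0.25)·(0.75) + (1.75)·(-3.25) + (-2.25)·(3.75)) / 3 = -15.25/3 = -5.0833
  S[X_2,X_2] = ((1.75)·(1.75) + (-3.25)·(-3.25) + (3.75)·(3.75) + (-2.25)·(-2.25)) / 3 = 32.75/3 = 10.9167
  S[X_2,X_3] = ((1.75)·(-1.25) + (-3.25)·(0.75) + (3.75)·(-3.25) + (-2.25)·(3.75)) / 3 = -25.25/3 = -8.4167
  S[X_3,X_3] = ((-1.25)·(-1.25) + (0.75)·(0.75) + (-3.25)·(-3.25) + (3.75)·(3.75)) / 3 = 26.75/3 = 8.9167

S is symmetric (S[j,i] = S[i,j]). Assembling:

S = [[2.9167, 4.5833, -5.0833],
 [4.5833, 10.9167, -8.4167],
 [-5.0833, -8.4167, 8.9167]]


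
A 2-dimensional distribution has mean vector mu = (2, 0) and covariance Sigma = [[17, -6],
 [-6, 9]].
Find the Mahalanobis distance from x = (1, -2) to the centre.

Step 1 — centre the observation: (x - mu) = (-1, -2).

Step 2 — invert Sigma. det(Sigma) = 17·9 - (-6)² = 117.
  Sigma^{-1} = (1/det) · [[d, -b], [-b, a]] = [[0.0769, 0.0513],
 [0.0513, 0.1453]].

Step 3 — form the quadratic (x - mu)^T · Sigma^{-1} · (x - mu):
  Sigma^{-1} · (x - mu) = (-0.1795, -0.3419).
  (x - mu)^T · [Sigma^{-1} · (x - mu)] = (-1)·(-0.1795) + (-2)·(-0.3419) = 0.8632.

Step 4 — take square root: d = √(0.8632) ≈ 0.9291.

d(x, mu) = √(0.8632) ≈ 0.9291


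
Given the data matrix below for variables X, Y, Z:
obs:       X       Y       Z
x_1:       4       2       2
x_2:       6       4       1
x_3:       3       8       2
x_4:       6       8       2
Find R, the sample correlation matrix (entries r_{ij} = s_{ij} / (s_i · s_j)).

Step 1 — column means:
  mean(X) = (4 + 6 + 3 + 6) / 4 = 19/4 = 4.75
  mean(Y) = (2 + 4 + 8 + 8) / 4 = 22/4 = 5.5
  mean(Z) = (2 + 1 + 2 + 2) / 4 = 7/4 = 1.75

Step 2 — sample variances and covariances s[i,j] = (1/(n-1)) · Σ_k (x_{k,i} - mean_i) · (x_{k,j} - mean_j), with n-1 = 3:
  s[X,X] = ((-0.75)·(-0.75) + (1.25)·(1.25) + (-1.75)·(-1.75) + (1.25)·(1.25)) / 3 = 6.75/3 = 2.25
  s[X,Y] = ((-0.75)·(-3.5) + (1.25)·(-1.5) + (-1.75)·(2.5) + (1.25)·(2.5)) / 3 = -0.5/3 = -0.1667
  s[X,Z] = ((-0.75)·(0.25) + (1.25)·(-0.75) + (-1.75)·(0.25) + (1.25)·(0.25)) / 3 = -1.25/3 = -0.4167
  s[Y,Y] = ((-3.5)·(-3.5) + (-1.5)·(-1.5) + (2.5)·(2.5) + (2.5)·(2.5)) / 3 = 27/3 = 9
  s[Y,Z] = ((-3.5)·(0.25) + (-1.5)·(-0.75) + (2.5)·(0.25) + (2.5)·(0.25)) / 3 = 1.5/3 = 0.5
  s[Z,Z] = ((0.25)·(0.25) + (-0.75)·(-0.75) + (0.25)·(0.25) + (0.25)·(0.25)) / 3 = 0.75/3 = 0.25
  Sample standard deviations s_i = √(s[i,i]):
  s(X) = √(2.25) = 1.5
  s(Y) = √(9) = 3
  s(Z) = √(0.25) = 0.5

Step 3 — r_{ij} = s_{ij} / (s_i · s_j):
  r[X,X] = 1 (diagonal).
  r[X,Y] = -0.1667 / (1.5 · 3) = -0.1667 / 4.5 = -0.037
  r[X,Z] = -0.4167 / (1.5 · 0.5) = -0.4167 / 0.75 = -0.5556
  r[Y,Y] = 1 (diagonal).
  r[Y,Z] = 0.5 / (3 · 0.5) = 0.5 / 1.5 = 0.3333
  r[Z,Z] = 1 (diagonal).

R is symmetric with unit diagonal. Assembling:

R = [[1, -0.037, -0.5556],
 [-0.037, 1, 0.3333],
 [-0.5556, 0.3333, 1]]


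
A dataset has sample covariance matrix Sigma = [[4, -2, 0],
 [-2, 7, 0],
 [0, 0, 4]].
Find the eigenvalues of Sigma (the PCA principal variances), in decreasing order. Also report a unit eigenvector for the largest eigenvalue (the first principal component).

Step 1 — characteristic polynomial p(λ) = det(λI - Sigma) = λ³ - tr·λ² + c_1·λ - det, where tr = trace, c_1 = sum of the principal 2×2 minors, det = det(Sigma):
  tr = 4 + 7 + 4 = 15,
  c_1 = (4·7 - (-2)²) + (4·4 - (0)²) + (7·4 - (0)²) = 24 + 16 + 28 = 68,
  det = 4·(7·4 - (0)²) - (-2)·((-2)·4 - (0)·(0)) + (0)·((-2)·(0) - 7·(0)) = 4·(28) - (-2)·(-8) + (0)·(0) = 96.
  So p(λ) = λ³ - 15λ² + 68λ - 96.
Step 2 — look for an integer root (rational root theorem: any rational root is an integer divisor of 96). Testing λ = 3:
  p(3) = 27 - 135 + 204 - 96 = 0  ✓
  Dividing out (λ - 3): p(λ) = (λ - 3)(λ² - 12λ + 32).
Step 3 — remaining eigenvalues from the quadratic λ² - 12λ + 32 = 0:
  Δ = 12² - 4·32 = 144 - 128 = 16,  λ = (12 ± √16)/2 = (12 ± 4)/2 = 8 or 4.
  Sorted: λ_1 = 8,  λ_2 = 4,  λ_3 = 3  (check: sum = 15 = tr ✓).

Step 4 — unit eigenvector for λ_1 = 8: v spans the null space of (Sigma - λ_1 I), whose rows are
  r_1 = (-4, -2, 0),  r_2 = (-2, -1, 0),  r_3 = (0, 0, -4).
  v is orthogonal to every row, so take v ∝ r_1 × r_3 = ((-2)·(-4) - (0)·(0), (0)·(0) - (-4)·(-4), (-4)·(0) - (-2)·(0)) = (8, -16, 0).
  Rescale (divide by 8): u = (1, -2, 0).
  ||u|| = √((1)² + (-2)² + (0)²) = √(5) ≈ 2.2361,  v_1 = u/||u|| ≈ (0.4472, -0.8944, 0) (||v_1|| = 1).

λ_1 = 8,  λ_2 = 4,  λ_3 = 3;  v_1 ≈ (0.4472, -0.8944, 0)


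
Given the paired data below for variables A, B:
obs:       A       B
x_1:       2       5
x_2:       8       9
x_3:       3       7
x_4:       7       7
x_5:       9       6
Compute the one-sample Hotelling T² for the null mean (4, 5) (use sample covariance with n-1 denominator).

Step 1 — sample mean vector:
  mean(A) = (2 + 8 + 3 + 7 + 9) / 5 = 29/5 = 5.8
  mean(B) = (5 + 9 + 7 + 7 + 6) / 5 = 34/5 = 6.8
  x̄ = (5.8, 6.8),  deviation x̄ - mu_0 = (5.8, 6.8) - (4, 5) = (1.8, 1.8).

Step 2 — sample covariance matrix, S[i,j] = (1/(n-1)) · Σ_k (x_{k,i} - mean_i) · (x_{k,j} - mean_j), divisor n-1 = 4:
  S[A,A] = ((-3.8)·(-3.8) + (2.2)·(2.2) + (-2.8)·(-2.8) + (1.2)·(1.2) + (3.2)·(3.2)) / 4 = 38.8/4 = 9.7
  S[A,B] = ((-3.8)·(-1.8) + (2.2)·(2.2) + (-2.8)·(0.2) + (1.2)·(0.2) + (3.2)·(-0.8)) / 4 = 8.8/4 = 2.2
  S[B,B] = ((-1.8)·(-1.8) + (2.2)·(2.2) + (0.2)·(0.2) + (0.2)·(0.2) + (-0.8)·(-0.8)) / 4 = 8.8/4 = 2.2
  S = [[9.7, 2.2],
 [2.2, 2.2]].

Step 3 — invert S. det(S) = 9.7·2.2 - (2.2)² = 16.5.
  S^{-1} = (1/det) · [[d, -b], [-b, a]] = [[0.1333, -0.1333],
 [-0.1333, 0.5879]].

Step 4 — quadratic form (x̄ - mu_0)^T · S^{-1} · (x̄ - mu_0):
  S^{-1} · (x̄ - mu_0) = (0, 0.8182),
  (x̄ - mu_0)^T · [...] = (1.8)·(0) + (1.8)·(0.8182) = 1.4727.

Step 5 — scale by n: T² = 5 · 1.4727 = 7.3636.

T² ≈ 7.3636


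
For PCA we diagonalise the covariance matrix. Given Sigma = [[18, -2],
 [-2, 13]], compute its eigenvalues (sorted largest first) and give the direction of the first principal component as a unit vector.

Step 1 — characteristic polynomial of 2×2 Sigma:
  det(Sigma - λI) = λ² - trace · λ + det = 0.
  trace = 18 + 13 = 31, det = 18·13 - (-2)² = 230.
Step 2 — discriminant:
  Δ = trace² - 4·det = 961 - 920 = 41.
Step 3 — eigenvalues:
  λ = (trace ± √Δ)/2 = (31 ± 6.4031)/2,
  λ_1 = 18.7016,  λ_2 = 12.2984.

Step 4 — unit eigenvector for λ_1: solve (Sigma - λ_1 I)v = 0. First row:
  (18 - 18.7016)·v_x + (-2)·v_y = 0, i.e. (-0.7016)·v_x + (-2)·v_y = 0,
  so v ∝ (b, λ_1 - a) = (-2, 0.7016); multiply by -1 so the first entry is positive: u = (2, -0.7016).
  ||u|| = √((2)² + (-0.7016)²) = √(4.4922) ≈ 2.1195,
  v_1 = u/||u|| ≈ (0.9436, -0.331) (||v_1|| = 1).

λ_1 = 18.7016,  λ_2 = 12.2984;  v_1 ≈ (0.9436, -0.331)


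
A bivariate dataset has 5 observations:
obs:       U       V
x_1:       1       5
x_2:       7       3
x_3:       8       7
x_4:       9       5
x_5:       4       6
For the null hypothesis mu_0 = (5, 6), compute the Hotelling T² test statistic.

Step 1 — sample mean vector:
  mean(U) = (1 + 7 + 8 + 9 + 4) / 5 = 29/5 = 5.8
  mean(V) = (5 + 3 + 7 + 5 + 6) / 5 = 26/5 = 5.2
  x̄ = (5.8, 5.2),  deviation x̄ - mu_0 = (5.8, 5.2) - (5, 6) = (0.8, -0.8).

Step 2 — sample covariance matrix, S[i,j] = (1/(n-1)) · Σ_k (x_{k,i} - mean_i) · (x_{k,j} - mean_j), divisor n-1 = 4:
  S[U,U] = ((-4.8)·(-4.8) + (1.2)·(1.2) + (2.2)·(2.2) + (3.2)·(3.2) + (-1.8)·(-1.8)) / 4 = 42.8/4 = 10.7
  S[U,V] = ((-4.8)·(-0.2) + (1.2)·(-2.2) + (2.2)·(1.8) + (3.2)·(-0.2) + (-1.8)·(0.8)) / 4 = 0.2/4 = 0.05
  S[V,V] = ((-0.2)·(-0.2) + (-2.2)·(-2.2) + (1.8)·(1.8) + (-0.2)·(-0.2) + (0.8)·(0.8)) / 4 = 8.8/4 = 2.2
  S = [[10.7, 0.05],
 [0.05, 2.2]].

Step 3 — invert S. det(S) = 10.7·2.2 - (0.05)² = 23.5375.
  S^{-1} = (1/det) · [[d, -b], [-b, a]] = [[0.0935, -0.0021],
 [-0.0021, 0.4546]].

Step 4 — quadratic form (x̄ - mu_0)^T · S^{-1} · (x̄ - mu_0):
  S^{-1} · (x̄ - mu_0) = (0.0765, -0.3654),
  (x̄ - mu_0)^T · [...] = (0.8)·(0.0765) + (-0.8)·(-0.3654) = 0.3535.

Step 5 — scale by n: T² = 5 · 0.3535 = 1.7674.

T² ≈ 1.7674


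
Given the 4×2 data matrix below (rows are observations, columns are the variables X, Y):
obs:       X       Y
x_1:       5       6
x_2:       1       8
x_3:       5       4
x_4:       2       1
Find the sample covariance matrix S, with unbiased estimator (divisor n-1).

Step 1 — column means:
  mean(X) = (5 + 1 + 5 + 2) / 4 = 13/4 = 3.25
  mean(Y) = (6 + 8 + 4 + 1) / 4 = 19/4 = 4.75

Step 2 — sample covariance S[i,j] = (1/(n-1)) · Σ_k (x_{k,i} - mean_i) · (x_{k,j} - mean_j), with n-1 = 3.
  S[X,X] = ((1.75)·(1.75) + (-2.25)·(-2.25) + (1.75)·(1.75) + (-1.25)·(-1.25)) / 3 = 12.75/3 = 4.25
  S[X,Y] = ((1.75)·(1.25) + (-2.25)·(3.25) + (1.75)·(-0.75) + (-1.25)·(-3.75)) / 3 = -1.75/3 = -0.5833
  S[Y,Y] = ((1.25)·(1.25) + (3.25)·(3.25) + (-0.75)·(-0.75) + (-3.75)·(-3.75)) / 3 = 26.75/3 = 8.9167

S is symmetric (S[j,i] = S[i,j]). Assembling:

S = [[4.25, -0.5833],
 [-0.5833, 8.9167]]


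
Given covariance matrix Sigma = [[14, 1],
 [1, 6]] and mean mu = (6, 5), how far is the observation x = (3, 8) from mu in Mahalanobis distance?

Step 1 — centre the observation: (x - mu) = (-3, 3).

Step 2 — invert Sigma. det(Sigma) = 14·6 - (1)² = 83.
  Sigma^{-1} = (1/det) · [[d, -b], [-b, a]] = [[0.0723, -0.012],
 [-0.012, 0.1687]].

Step 3 — form the quadratic (x - mu)^T · Sigma^{-1} · (x - mu):
  Sigma^{-1} · (x - mu) = (-0.253, 0.5422).
  (x - mu)^T · [Sigma^{-1} · (x - mu)] = (-3)·(-0.253) + (3)·(0.5422) = 2.3855.

Step 4 — take square root: d = √(2.3855) ≈ 1.5445.

d(x, mu) = √(2.3855) ≈ 1.5445


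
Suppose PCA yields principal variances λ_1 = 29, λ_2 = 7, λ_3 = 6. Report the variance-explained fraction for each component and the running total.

Step 1 — total variance = trace(Sigma) = Σ λ_i = 29 + 7 + 6 = 42.

Step 2 — fraction explained by component i = λ_i / Σ λ:
  PC1: 29/42 = 0.6905
  PC2: 7/42 = 0.1667
  PC3: 6/42 = 0.1429

Step 3 — cumulative fraction after k components = (λ_1 + ... + λ_k) / Σ λ:
  k = 1: 29/42 = 0.6905
  k = 2: (29 + 7)/42 = 36/42 = 0.8571
  k = 3: (29 + 7 + 6)/42 = 42/42 = 1

Summary (fraction, with percent):

explained: PC1 0.6905 (69.05%), PC2 0.1667 (16.67%), PC3 0.1429 (14.29%);  cumulative: 0.6905, 0.8571, 1


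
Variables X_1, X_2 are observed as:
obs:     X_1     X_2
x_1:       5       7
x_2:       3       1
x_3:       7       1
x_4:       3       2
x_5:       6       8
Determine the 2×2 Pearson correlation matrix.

Step 1 — column means:
  mean(X_1) = (5 + 3 + 7 + 3 + 6) / 5 = 24/5 = 4.8
  mean(X_2) = (7 + 1 + 1 + 2 + 8) / 5 = 19/5 = 3.8

Step 2 — sample variances and covariances s[i,j] = (1/(n-1)) · Σ_k (x_{k,i} - mean_i) · (x_{k,j} - mean_j), with n-1 = 4:
  s[X_1,X_1] = ((0.2)·(0.2) + (-1.8)·(-1.8) + (2.2)·(2.2) + (-1.8)·(-1.8) + (1.2)·(1.2)) / 4 = 12.8/4 = 3.2
  s[X_1,X_2] = ((0.2)·(3.2) + (-1.8)·(-2.8) + (2.2)·(-2.8) + (-1.8)·(-1.8) + (1.2)·(4.2)) / 4 = 7.8/4 = 1.95
  s[X_2,X_2] = ((3.2)·(3.2) + (-2.8)·(-2.8) + (-2.8)·(-2.8) + (-1.8)·(-1.8) + (4.2)·(4.2)) / 4 = 46.8/4 = 11.7
  Sample standard deviations s_i = √(s[i,i]):
  s(X_1) = √(3.2) = 1.7889
  s(X_2) = √(11.7) = 3.4205

Step 3 — r_{ij} = s_{ij} / (s_i · s_j):
  r[X_1,X_1] = 1 (diagonal).
  r[X_1,X_2] = 1.95 / (1.7889 · 3.4205) = 1.95 / 6.1188 = 0.3187
  r[X_2,X_2] = 1 (diagonal).

R is symmetric with unit diagonal. Assembling:

R = [[1, 0.3187],
 [0.3187, 1]]


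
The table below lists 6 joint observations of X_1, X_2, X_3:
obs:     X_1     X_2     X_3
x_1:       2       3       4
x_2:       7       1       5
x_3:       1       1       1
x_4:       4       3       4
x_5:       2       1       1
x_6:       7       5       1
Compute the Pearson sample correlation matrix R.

Step 1 — column means:
  mean(X_1) = (2 + 7 + 1 + 4 + 2 + 7) / 6 = 23/6 = 3.8333
  mean(X_2) = (3 + 1 + 1 + 3 + 1 + 5) / 6 = 14/6 = 2.3333
  mean(X_3) = (4 + 5 + 1 + 4 + 1 + 1) / 6 = 16/6 = 2.6667

Step 2 — sample variances and covariances s[i,j] = (1/(n-1)) · Σ_k (x_{k,i} - mean_i) · (x_{k,j} - mean_j), with n-1 = 5:
  s[X_1,X_1] = ((-1.8333)·(-1.8333) + (3.1667)·(3.1667) + (-2.8333)·(-2.8333) + (0.1667)·(0.1667) + (-1.8333)·(-1.8333) + (3.1667)·(3.1667)) / 5 = 34.8333/5 = 6.9667
  s[X_1,X_2] = ((-1.8333)·(0.6667) + (3.1667)·(-1.3333) + (-2.8333)·(-1.3333) + (0.1667)·(0.6667) + (-1.8333)·(-1.3333) + (3.1667)·(2.6667)) / 5 = 9.3333/5 = 1.8667
  s[X_1,X_3] = ((-1.8333)·(1.3333) + (3.1667)·(2.3333) + (-2.8333)·(-1.6667) + (0.1667)·(1.3333) + (-1.8333)·(-1.6667) + (3.1667)·(-1.6667)) / 5 = 7.6667/5 = 1.5333
  s[X_2,X_2] = ((0.6667)·(0.6667) + (-1.3333)·(-1.3333) + (-1.3333)·(-1.3333) + (0.6667)·(0.6667) + (-1.3333)·(-1.3333) + (2.6667)·(2.6667)) / 5 = 13.3333/5 = 2.6667
  s[X_2,X_3] = ((0.6667)·(1.3333) + (-1.3333)·(2.3333) + (-1.3333)·(-1.6667) + (0.6667)·(1.3333) + (-1.3333)·(-1.6667) + (2.6667)·(-1.6667)) / 5 = -1.3333/5 = -0.2667
  s[X_3,X_3] = ((1.3333)·(1.3333) + (2.3333)·(2.3333) + (-1.6667)·(-1.6667) + (1.3333)·(1.3333) + (-1.6667)·(-1.6667) + (-1.6667)·(-1.6667)) / 5 = 17.3333/5 = 3.4667
  Sample standard deviations s_i = √(s[i,i]):
  s(X_1) = √(6.9667) = 2.6394
  s(X_2) = √(2.6667) = 1.633
  s(X_3) = √(3.4667) = 1.8619

Step 3 — r_{ij} = s_{ij} / (s_i · s_j):
  r[X_1,X_1] = 1 (diagonal).
  r[X_1,X_2] = 1.8667 / (2.6394 · 1.633) = 1.8667 / 4.3102 = 0.4331
  r[X_1,X_3] = 1.5333 / (2.6394 · 1.8619) = 1.5333 / 4.9144 = 0.312
  r[X_2,X_2] = 1 (diagonal).
  r[X_2,X_3] = -0.2667 / (1.633 · 1.8619) = -0.2667 / 3.0405 = -0.0877
  r[X_3,X_3] = 1 (diagonal).

R is symmetric with unit diagonal. Assembling:

R = [[1, 0.4331, 0.312],
 [0.4331, 1, -0.0877],
 [0.312, -0.0877, 1]]


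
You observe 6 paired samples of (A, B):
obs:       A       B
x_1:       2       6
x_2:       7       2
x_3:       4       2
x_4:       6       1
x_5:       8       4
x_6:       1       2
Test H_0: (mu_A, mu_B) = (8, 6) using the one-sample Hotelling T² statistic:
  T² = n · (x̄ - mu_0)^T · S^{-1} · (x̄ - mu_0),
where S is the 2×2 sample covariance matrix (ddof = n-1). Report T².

Step 1 — sample mean vector:
  mean(A) = (2 + 7 + 4 + 6 + 8 + 1) / 6 = 28/6 = 4.6667
  mean(B) = (6 + 2 + 2 + 1 + 4 + 2) / 6 = 17/6 = 2.8333
  x̄ = (4.6667, 2.8333),  deviation x̄ - mu_0 = (4.6667, 2.8333) - (8, 6) = (-3.3333, -3.1667).

Step 2 — sample covariance matrix, S[i,j] = (1/(n-1)) · Σ_k (x_{k,i} - mean_i) · (x_{k,j} - mean_j), divisor n-1 = 5:
  S[A,A] = ((-2.6667)·(-2.6667) + (2.3333)·(2.3333) + (-0.6667)·(-0.6667) + (1.3333)·(1.3333) + (3.3333)·(3.3333) + (-3.6667)·(-3.6667)) / 5 = 39.3333/5 = 7.8667
  S[A,B] = ((-2.6667)·(3.1667) + (2.3333)·(-0.8333) + (-0.6667)·(-0.8333) + (1.3333)·(-1.8333) + (3.3333)·(1.1667) + (-3.6667)·(-0.8333)) / 5 = -5.3333/5 = -1.0667
  S[B,B] = ((3.1667)·(3.1667) + (-0.8333)·(-0.8333) + (-0.8333)·(-0.8333) + (-1.8333)·(-1.8333) + (1.1667)·(1.1667) + (-0.8333)·(-0.8333)) / 5 = 16.8333/5 = 3.3667
  S = [[7.8667, -1.0667],
 [-1.0667, 3.3667]].

Step 3 — invert S. det(S) = 7.8667·3.3667 - (-1.0667)² = 25.3467.
  S^{-1} = (1/det) · [[d, -b], [-b, a]] = [[0.1328, 0.0421],
 [0.0421, 0.3104]].

Step 4 — quadratic form (x̄ - mu_0)^T · S^{-1} · (x̄ - mu_0):
  S^{-1} · (x̄ - mu_0) = (-0.576, -1.1231),
  (x̄ - mu_0)^T · [...] = (-3.3333)·(-0.576) + (-3.1667)·(-1.1231) = 5.4765.

Step 5 — scale by n: T² = 6 · 5.4765 = 32.859.

T² ≈ 32.859


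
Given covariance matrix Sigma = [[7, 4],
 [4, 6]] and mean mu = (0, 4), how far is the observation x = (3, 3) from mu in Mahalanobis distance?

Step 1 — centre the observation: (x - mu) = (3, -1).

Step 2 — invert Sigma. det(Sigma) = 7·6 - (4)² = 26.
  Sigma^{-1} = (1/det) · [[d, -b], [-b, a]] = [[0.2308, -0.1538],
 [-0.1538, 0.2692]].

Step 3 — form the quadratic (x - mu)^T · Sigma^{-1} · (x - mu):
  Sigma^{-1} · (x - mu) = (0.8462, -0.7308).
  (x - mu)^T · [Sigma^{-1} · (x - mu)] = (3)·(0.8462) + (-1)·(-0.7308) = 3.2692.

Step 4 — take square root: d = √(3.2692) ≈ 1.8081.

d(x, mu) = √(3.2692) ≈ 1.8081


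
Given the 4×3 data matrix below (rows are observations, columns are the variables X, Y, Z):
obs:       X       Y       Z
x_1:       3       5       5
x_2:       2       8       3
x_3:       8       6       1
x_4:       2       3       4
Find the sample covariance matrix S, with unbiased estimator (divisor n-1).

Step 1 — column means:
  mean(X) = (3 + 2 + 8 + 2) / 4 = 15/4 = 3.75
  mean(Y) = (5 + 8 + 6 + 3) / 4 = 22/4 = 5.5
  mean(Z) = (5 + 3 + 1 + 4) / 4 = 13/4 = 3.25

Step 2 — sample covariance S[i,j] = (1/(n-1)) · Σ_k (x_{k,i} - mean_i) · (x_{k,j} - mean_j), with n-1 = 3.
  S[X,X] = ((-0.75)·(-0.75) + (-1.75)·(-1.75) + (4.25)·(4.25) + (-1.75)·(-1.75)) / 3 = 24.75/3 = 8.25
  S[X,Y] = ((-0.75)·(-0.5) + (-1.75)·(2.5) + (4.25)·(0.5) + (-1.75)·(-2.5)) / 3 = 2.5/3 = 0.8333
  S[X,Z] = ((-0.75)·(1.75) + (-1.75)·(-0.25) + (4.25)·(-2.25) + (-1.75)·(0.75)) / 3 = -11.75/3 = -3.9167
  S[Y,Y] = ((-0.5)·(-0.5) + (2.5)·(2.5) + (0.5)·(0.5) + (-2.5)·(-2.5)) / 3 = 13/3 = 4.3333
  S[Y,Z] = ((-0.5)·(1.75) + (2.5)·(-0.25) + (0.5)·(-2.25) + (-2.5)·(0.75)) / 3 = -4.5/3 = -1.5
  S[Z,Z] = ((1.75)·(1.75) + (-0.25)·(-0.25) + (-2.25)·(-2.25) + (0.75)·(0.75)) / 3 = 8.75/3 = 2.9167

S is symmetric (S[j,i] = S[i,j]). Assembling:

S = [[8.25, 0.8333, -3.9167],
 [0.8333, 4.3333, -1.5],
 [-3.9167, -1.5, 2.9167]]


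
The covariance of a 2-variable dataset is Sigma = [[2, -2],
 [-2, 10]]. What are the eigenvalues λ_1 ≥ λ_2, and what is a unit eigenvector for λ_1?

Step 1 — characteristic polynomial of 2×2 Sigma:
  det(Sigma - λI) = λ² - trace · λ + det = 0.
  trace = 2 + 10 = 12, det = 2·10 - (-2)² = 16.
Step 2 — discriminant:
  Δ = trace² - 4·det = 144 - 64 = 80.
Step 3 — eigenvalues:
  λ = (trace ± √Δ)/2 = (12 ± 8.9443)/2,
  λ_1 = 10.4721,  λ_2 = 1.5279.

Step 4 — unit eigenvector for λ_1: solve (Sigma - λ_1 I)v = 0. First row:
  (2 - 10.4721)·v_x + (-2)·v_y = 0, i.e. (-8.4721)·v_x + (-2)·v_y = 0,
  so v ∝ (b, λ_1 - a) = (-2, 8.4721); multiply by -1 so the first entry is positive: u = (2, -8.4721).
  ||u|| = √((2)² + (-8.4721)²) = √(75.7771) ≈ 8.705,
  v_1 = u/||u|| ≈ (0.2298, -0.9732) (||v_1|| = 1).

λ_1 = 10.4721,  λ_2 = 1.5279;  v_1 ≈ (0.2298, -0.9732)


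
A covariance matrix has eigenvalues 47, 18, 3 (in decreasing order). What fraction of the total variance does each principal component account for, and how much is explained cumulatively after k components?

Step 1 — total variance = trace(Sigma) = Σ λ_i = 47 + 18 + 3 = 68.

Step 2 — fraction explained by component i = λ_i / Σ λ:
  PC1: 47/68 = 0.6912
  PC2: 18/68 = 0.2647
  PC3: 3/68 = 0.0441

Step 3 — cumulative fraction after k components = (λ_1 + ... + λ_k) / Σ λ:
  k = 1: 47/68 = 0.6912
  k = 2: (47 + 18)/68 = 65/68 = 0.9559
  k = 3: (47 + 18 + 3)/68 = 68/68 = 1

Summary (fraction, with percent):

explained: PC1 0.6912 (69.12%), PC2 0.2647 (26.47%), PC3 0.0441 (4.41%);  cumulative: 0.6912, 0.9559, 1


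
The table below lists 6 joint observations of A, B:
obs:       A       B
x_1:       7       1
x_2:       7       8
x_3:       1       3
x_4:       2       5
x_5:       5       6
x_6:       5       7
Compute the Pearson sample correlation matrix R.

Step 1 — column means:
  mean(A) = (7 + 7 + 1 + 2 + 5 + 5) / 6 = 27/6 = 4.5
  mean(B) = (1 + 8 + 3 + 5 + 6 + 7) / 6 = 30/6 = 5

Step 2 — sample variances and covariances s[i,j] = (1/(n-1)) · Σ_k (x_{k,i} - mean_i) · (x_{k,j} - mean_j), with n-1 = 5:
  s[A,A] = ((2.5)·(2.5) + (2.5)·(2.5) + (-3.5)·(-3.5) + (-2.5)·(-2.5) + (0.5)·(0.5) + (0.5)·(0.5)) / 5 = 31.5/5 = 6.3
  s[A,B] = ((2.5)·(-4) + (2.5)·(3) + (-3.5)·(-2) + (-2.5)·(0) + (0.5)·(1) + (0.5)·(2)) / 5 = 6/5 = 1.2
  s[B,B] = ((-4)·(-4) + (3)·(3) + (-2)·(-2) + (0)·(0) + (1)·(1) + (2)·(2)) / 5 = 34/5 = 6.8
  Sample standard deviations s_i = √(s[i,i]):
  s(A) = √(6.3) = 2.51
  s(B) = √(6.8) = 2.6077

Step 3 — r_{ij} = s_{ij} / (s_i · s_j):
  r[A,A] = 1 (diagonal).
  r[A,B] = 1.2 / (2.51 · 2.6077) = 1.2 / 6.5452 = 0.1833
  r[B,B] = 1 (diagonal).

R is symmetric with unit diagonal. Assembling:

R = [[1, 0.1833],
 [0.1833, 1]]


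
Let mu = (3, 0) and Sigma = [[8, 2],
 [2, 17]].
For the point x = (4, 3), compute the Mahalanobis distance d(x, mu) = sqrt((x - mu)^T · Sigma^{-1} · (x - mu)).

Step 1 — centre the observation: (x - mu) = (1, 3).

Step 2 — invert Sigma. det(Sigma) = 8·17 - (2)² = 132.
  Sigma^{-1} = (1/det) · [[d, -b], [-b, a]] = [[0.1288, -0.0152],
 [-0.0152, 0.0606]].

Step 3 — form the quadratic (x - mu)^T · Sigma^{-1} · (x - mu):
  Sigma^{-1} · (x - mu) = (0.0833, 0.1667).
  (x - mu)^T · [Sigma^{-1} · (x - mu)] = (1)·(0.0833) + (3)·(0.1667) = 0.5833.

Step 4 — take square root: d = √(0.5833) ≈ 0.7638.

d(x, mu) = √(0.5833) ≈ 0.7638


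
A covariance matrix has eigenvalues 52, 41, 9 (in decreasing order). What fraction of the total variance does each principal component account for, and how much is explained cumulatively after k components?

Step 1 — total variance = trace(Sigma) = Σ λ_i = 52 + 41 + 9 = 102.

Step 2 — fraction explained by component i = λ_i / Σ λ:
  PC1: 52/102 = 0.5098
  PC2: 41/102 = 0.402
  PC3: 9/102 = 0.0882

Step 3 — cumulative fraction after k components = (λ_1 + ... + λ_k) / Σ λ:
  k = 1: 52/102 = 0.5098
  k = 2: (52 + 41)/102 = 93/102 = 0.9118
  k = 3: (52 + 41 + 9)/102 = 102/102 = 1

Summary (fraction, with percent):

explained: PC1 0.5098 (50.98%), PC2 0.402 (40.2%), PC3 0.0882 (8.82%);  cumulative: 0.5098, 0.9118, 1


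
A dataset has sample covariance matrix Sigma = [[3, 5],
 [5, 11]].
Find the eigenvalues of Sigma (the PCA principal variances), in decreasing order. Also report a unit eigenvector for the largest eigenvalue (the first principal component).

Step 1 — characteristic polynomial of 2×2 Sigma:
  det(Sigma - λI) = λ² - trace · λ + det = 0.
  trace = 3 + 11 = 14, det = 3·11 - (5)² = 8.
Step 2 — discriminant:
  Δ = trace² - 4·det = 196 - 32 = 164.
Step 3 — eigenvalues:
  λ = (trace ± √Δ)/2 = (14 ± 12.8062)/2,
  λ_1 = 13.4031,  λ_2 = 0.5969.

Step 4 — unit eigenvector for λ_1: solve (Sigma - λ_1 I)v = 0. First row:
  (3 - 13.4031)·v_x + (5)·v_y = 0, i.e. (-10.4031)·v_x + (5)·v_y = 0,
  so v ∝ (b, λ_1 - a) = (5, 10.4031) = u.
  ||u|| = √((5)² + (10.4031)²) = √(133.225) ≈ 11.5423,
  v_1 = u/||u|| ≈ (0.4332, 0.9013) (||v_1|| = 1).

λ_1 = 13.4031,  λ_2 = 0.5969;  v_1 ≈ (0.4332, 0.9013)


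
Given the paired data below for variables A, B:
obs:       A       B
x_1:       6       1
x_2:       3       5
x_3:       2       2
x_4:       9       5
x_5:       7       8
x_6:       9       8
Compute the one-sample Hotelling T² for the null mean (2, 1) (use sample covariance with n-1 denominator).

Step 1 — sample mean vector:
  mean(A) = (6 + 3 + 2 + 9 + 7 + 9) / 6 = 36/6 = 6
  mean(B) = (1 + 5 + 2 + 5 + 8 + 8) / 6 = 29/6 = 4.8333
  x̄ = (6, 4.8333),  deviation x̄ - mu_0 = (6, 4.8333) - (2, 1) = (4, 3.8333).

Step 2 — sample covariance matrix, S[i,j] = (1/(n-1)) · Σ_k (x_{k,i} - mean_i) · (x_{k,j} - mean_j), divisor n-1 = 5:
  S[A,A] = ((0)·(0) + (-3)·(-3) + (-4)·(-4) + (3)·(3) + (1)·(1) + (3)·(3)) / 5 = 44/5 = 8.8
  S[A,B] = ((0)·(-3.8333) + (-3)·(0.1667) + (-4)·(-2.8333) + (3)·(0.1667) + (1)·(3.1667) + (3)·(3.1667)) / 5 = 24/5 = 4.8
  S[B,B] = ((-3.8333)·(-3.8333) + (0.1667)·(0.1667) + (-2.8333)·(-2.8333) + (0.1667)·(0.1667) + (3.1667)·(3.1667) + (3.1667)·(3.1667)) / 5 = 42.8333/5 = 8.5667
  S = [[8.8, 4.8],
 [4.8, 8.5667]].

Step 3 — invert S. det(S) = 8.8·8.5667 - (4.8)² = 52.3467.
  S^{-1} = (1/det) · [[d, -b], [-b, a]] = [[0.1637, -0.0917],
 [-0.0917, 0.1681]].

Step 4 — quadratic form (x̄ - mu_0)^T · S^{-1} · (x̄ - mu_0):
  S^{-1} · (x̄ - mu_0) = (0.3031, 0.2776),
  (x̄ - mu_0)^T · [...] = (4)·(0.3031) + (3.8333)·(0.2776) = 2.2767.

Step 5 — scale by n: T² = 6 · 2.2767 = 13.6602.

T² ≈ 13.6602


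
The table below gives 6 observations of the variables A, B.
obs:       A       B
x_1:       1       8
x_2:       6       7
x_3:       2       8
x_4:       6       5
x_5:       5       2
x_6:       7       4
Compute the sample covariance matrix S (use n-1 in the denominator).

Step 1 — column means:
  mean(A) = (1 + 6 + 2 + 6 + 5 + 7) / 6 = 27/6 = 4.5
  mean(B) = (8 + 7 + 8 + 5 + 2 + 4) / 6 = 34/6 = 5.6667

Step 2 — sample covariance S[i,j] = (1/(n-1)) · Σ_k (x_{k,i} - mean_i) · (x_{k,j} - mean_j), with n-1 = 5.
  S[A,A] = ((-3.5)·(-3.5) + (1.5)·(1.5) + (-2.5)·(-2.5) + (1.5)·(1.5) + (0.5)·(0.5) + (2.5)·(2.5)) / 5 = 29.5/5 = 5.9
  S[A,B] = ((-3.5)·(2.3333) + (1.5)·(1.3333) + (-2.5)·(2.3333) + (1.5)·(-0.6667) + (0.5)·(-3.6667) + (2.5)·(-1.6667)) / 5 = -19/5 = -3.8
  S[B,B] = ((2.3333)·(2.3333) + (1.3333)·(1.3333) + (2.3333)·(2.3333) + (-0.6667)·(-0.6667) + (-3.6667)·(-3.6667) + (-1.6667)·(-1.6667)) / 5 = 29.3333/5 = 5.8667

S is symmetric (S[j,i] = S[i,j]). Assembling:

S = [[5.9, -3.8],
 [-3.8, 5.8667]]


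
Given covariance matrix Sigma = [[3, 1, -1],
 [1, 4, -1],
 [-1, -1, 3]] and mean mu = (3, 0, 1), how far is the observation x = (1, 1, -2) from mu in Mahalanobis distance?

Step 1 — centre the observation: (x - mu) = (-2, 1, -3).

Step 2 — invert Sigma (cofactor / det for 3×3, or solve directly):
  Sigma^{-1} = [[0.3929, -0.0714, 0.1071],
 [-0.0714, 0.2857, 0.0714],
 [0.1071, 0.0714, 0.3929]].

Step 3 — form the quadratic (x - mu)^T · Sigma^{-1} · (x - mu):
  Sigma^{-1} · (x - mu) = (-1.1786, 0.2143, -1.3214).
  (x - mu)^T · [Sigma^{-1} · (x - mu)] = (-2)·(-1.1786) + (1)·(0.2143) + (-3)·(-1.3214) = 6.5357.

Step 4 — take square root: d = √(6.5357) ≈ 2.5565.

d(x, mu) = √(6.5357) ≈ 2.5565


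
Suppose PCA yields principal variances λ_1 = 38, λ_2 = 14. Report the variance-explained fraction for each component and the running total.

Step 1 — total variance = trace(Sigma) = Σ λ_i = 38 + 14 = 52.

Step 2 — fraction explained by component i = λ_i / Σ λ:
  PC1: 38/52 = 0.7308
  PC2: 14/52 = 0.2692

Step 3 — cumulative fraction after k components = (λ_1 + ... + λ_k) / Σ λ:
  k = 1: 38/52 = 0.7308
  k = 2: (38 + 14)/52 = 52/52 = 1

Summary (fraction, with percent):

explained: PC1 0.7308 (73.08%), PC2 0.2692 (26.92%);  cumulative: 0.7308, 1


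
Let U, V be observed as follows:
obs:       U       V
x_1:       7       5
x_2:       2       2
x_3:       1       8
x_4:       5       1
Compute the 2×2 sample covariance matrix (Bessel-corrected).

Step 1 — column means:
  mean(U) = (7 + 2 + 1 + 5) / 4 = 15/4 = 3.75
  mean(V) = (5 + 2 + 8 + 1) / 4 = 16/4 = 4

Step 2 — sample covariance S[i,j] = (1/(n-1)) · Σ_k (x_{k,i} - mean_i) · (x_{k,j} - mean_j), with n-1 = 3.
  S[U,U] = ((3.25)·(3.25) + (-1.75)·(-1.75) + (-2.75)·(-2.75) + (1.25)·(1.25)) / 3 = 22.75/3 = 7.5833
  S[U,V] = ((3.25)·(1) + (-1.75)·(-2) + (-2.75)·(4) + (1.25)·(-3)) / 3 = -8/3 = -2.6667
  S[V,V] = ((1)·(1) + (-2)·(-2) + (4)·(4) + (-3)·(-3)) / 3 = 30/3 = 10

S is symmetric (S[j,i] = S[i,j]). Assembling:

S = [[7.5833, -2.6667],
 [-2.6667, 10]]


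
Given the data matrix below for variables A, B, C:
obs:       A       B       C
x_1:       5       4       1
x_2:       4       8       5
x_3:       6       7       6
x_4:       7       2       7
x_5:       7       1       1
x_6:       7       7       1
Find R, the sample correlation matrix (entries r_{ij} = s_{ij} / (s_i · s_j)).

Step 1 — column means:
  mean(A) = (5 + 4 + 6 + 7 + 7 + 7) / 6 = 36/6 = 6
  mean(B) = (4 + 8 + 7 + 2 + 1 + 7) / 6 = 29/6 = 4.8333
  mean(C) = (1 + 5 + 6 + 7 + 1 + 1) / 6 = 21/6 = 3.5

Step 2 — sample variances and covariances s[i,j] = (1/(n-1)) · Σ_k (x_{k,i} - mean_i) · (x_{k,j} - mean_j), with n-1 = 5:
  s[A,A] = ((-1)·(-1) + (-2)·(-2) + (0)·(0) + (1)·(1) + (1)·(1) + (1)·(1)) / 5 = 8/5 = 1.6
  s[A,B] = ((-1)·(-0.8333) + (-2)·(3.1667) + (0)·(2.1667) + (1)·(-2.8333) + (1)·(-3.8333) + (1)·(2.1667)) / 5 = -10/5 = -2
  s[A,C] = ((-1)·(-2.5) + (-2)·(1.5) + (0)·(2.5) + (1)·(3.5) + (1)·(-2.5) + (1)·(-2.5)) / 5 = -2/5 = -0.4
  s[B,B] = ((-0.8333)·(-0.8333) + (3.1667)·(3.1667) + (2.1667)·(2.1667) + (-2.8333)·(-2.8333) + (-3.8333)·(-3.8333) + (2.1667)·(2.1667)) / 5 = 42.8333/5 = 8.5667
  s[B,C] = ((-0.8333)·(-2.5) + (3.1667)·(1.5) + (2.1667)·(2.5) + (-2.8333)·(3.5) + (-3.8333)·(-2.5) + (2.1667)·(-2.5)) / 5 = 6.5/5 = 1.3
  s[C,C] = ((-2.5)·(-2.5) + (1.5)·(1.5) + (2.5)·(2.5) + (3.5)·(3.5) + (-2.5)·(-2.5) + (-2.5)·(-2.5)) / 5 = 39.5/5 = 7.9
  Sample standard deviations s_i = √(s[i,i]):
  s(A) = √(1.6) = 1.2649
  s(B) = √(8.5667) = 2.9269
  s(C) = √(7.9) = 2.8107

Step 3 — r_{ij} = s_{ij} / (s_i · s_j):
  r[A,A] = 1 (diagonal).
  r[A,B] = -2 / (1.2649 · 2.9269) = -2 / 3.7023 = -0.5402
  r[A,C] = -0.4 / (1.2649 · 2.8107) = -0.4 / 3.5553 = -0.1125
  r[B,B] = 1 (diagonal).
  r[B,C] = 1.3 / (2.9269 · 2.8107) = 1.3 / 8.2266 = 0.158
  r[C,C] = 1 (diagonal).

R is symmetric with unit diagonal. Assembling:

R = [[1, -0.5402, -0.1125],
 [-0.5402, 1, 0.158],
 [-0.1125, 0.158, 1]]


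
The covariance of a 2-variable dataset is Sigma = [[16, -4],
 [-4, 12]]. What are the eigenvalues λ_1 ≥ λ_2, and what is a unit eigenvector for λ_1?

Step 1 — characteristic polynomial of 2×2 Sigma:
  det(Sigma - λI) = λ² - trace · λ + det = 0.
  trace = 16 + 12 = 28, det = 16·12 - (-4)² = 176.
Step 2 — discriminant:
  Δ = trace² - 4·det = 784 - 704 = 80.
Step 3 — eigenvalues:
  λ = (trace ± √Δ)/2 = (28 ± 8.9443)/2,
  λ_1 = 18.4721,  λ_2 = 9.5279.

Step 4 — unit eigenvector for λ_1: solve (Sigma - λ_1 I)v = 0. First row:
  (16 - 18.4721)·v_x + (-4)·v_y = 0, i.e. (-2.4721)·v_x + (-4)·v_y = 0,
  so v ∝ (b, λ_1 - a) = (-4, 2.4721); multiply by -1 so the first entry is positive: u = (4, -2.4721).
  ||u|| = √((4)² + (-2.4721)²) = √(22.1115) ≈ 4.7023,
  v_1 = u/||u|| ≈ (0.8507, -0.5257) (||v_1|| = 1).

λ_1 = 18.4721,  λ_2 = 9.5279;  v_1 ≈ (0.8507, -0.5257)


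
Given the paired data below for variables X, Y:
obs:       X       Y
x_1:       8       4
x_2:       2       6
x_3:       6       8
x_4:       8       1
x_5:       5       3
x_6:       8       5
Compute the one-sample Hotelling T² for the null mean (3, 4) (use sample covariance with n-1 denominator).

Step 1 — sample mean vector:
  mean(X) = (8 + 2 + 6 + 8 + 5 + 8) / 6 = 37/6 = 6.1667
  mean(Y) = (4 + 6 + 8 + 1 + 3 + 5) / 6 = 27/6 = 4.5
  x̄ = (6.1667, 4.5),  deviation x̄ - mu_0 = (6.1667, 4.5) - (3, 4) = (3.1667, 0.5).

Step 2 — sample covariance matrix, S[i,j] = (1/(n-1)) · Σ_k (x_{k,i} - mean_i) · (x_{k,j} - mean_j), divisor n-1 = 5:
  S[X,X] = ((1.8333)·(1.8333) + (-4.1667)·(-4.1667) + (-0.1667)·(-0.1667) + (1.8333)·(1.8333) + (-1.1667)·(-1.1667) + (1.8333)·(1.8333)) / 5 = 28.8333/5 = 5.7667
  S[X,Y] = ((1.8333)·(-0.5) + (-4.1667)·(1.5) + (-0.1667)·(3.5) + (1.8333)·(-3.5) + (-1.1667)·(-1.5) + (1.8333)·(0.5)) / 5 = -11.5/5 = -2.3
  S[Y,Y] = ((-0.5)·(-0.5) + (1.5)·(1.5) + (3.5)·(3.5) + (-3.5)·(-3.5) + (-1.5)·(-1.5) + (0.5)·(0.5)) / 5 = 29.5/5 = 5.9
  S = [[5.7667, -2.3],
 [-2.3, 5.9]].

Step 3 — invert S. det(S) = 5.7667·5.9 - (-2.3)² = 28.7333.
  S^{-1} = (1/det) · [[d, -b], [-b, a]] = [[0.2053, 0.08],
 [0.08, 0.2007]].

Step 4 — quadratic form (x̄ - mu_0)^T · S^{-1} · (x̄ - mu_0):
  S^{-1} · (x̄ - mu_0) = (0.6903, 0.3538),
  (x̄ - mu_0)^T · [...] = (3.1667)·(0.6903) + (0.5)·(0.3538) = 2.3627.

Step 5 — scale by n: T² = 6 · 2.3627 = 14.1763.

T² ≈ 14.1763


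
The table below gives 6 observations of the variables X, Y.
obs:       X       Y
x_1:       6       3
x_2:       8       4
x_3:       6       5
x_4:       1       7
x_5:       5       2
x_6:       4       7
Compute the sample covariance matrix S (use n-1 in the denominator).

Step 1 — column means:
  mean(X) = (6 + 8 + 6 + 1 + 5 + 4) / 6 = 30/6 = 5
  mean(Y) = (3 + 4 + 5 + 7 + 2 + 7) / 6 = 28/6 = 4.6667

Step 2 — sample covariance S[i,j] = (1/(n-1)) · Σ_k (x_{k,i} - mean_i) · (x_{k,j} - mean_j), with n-1 = 5.
  S[X,X] = ((1)·(1) + (3)·(3) + (1)·(1) + (-4)·(-4) + (0)·(0) + (-1)·(-1)) / 5 = 28/5 = 5.6
  S[X,Y] = ((1)·(-1.6667) + (3)·(-0.6667) + (1)·(0.3333) + (-4)·(2.3333) + (0)·(-2.6667) + (-1)·(2.3333)) / 5 = -15/5 = -3
  S[Y,Y] = ((-1.6667)·(-1.6667) + (-0.6667)·(-0.6667) + (0.3333)·(0.3333) + (2.3333)·(2.3333) + (-2.6667)·(-2.6667) + (2.3333)·(2.3333)) / 5 = 21.3333/5 = 4.2667

S is symmetric (S[j,i] = S[i,j]). Assembling:

S = [[5.6, -3],
 [-3, 4.2667]]


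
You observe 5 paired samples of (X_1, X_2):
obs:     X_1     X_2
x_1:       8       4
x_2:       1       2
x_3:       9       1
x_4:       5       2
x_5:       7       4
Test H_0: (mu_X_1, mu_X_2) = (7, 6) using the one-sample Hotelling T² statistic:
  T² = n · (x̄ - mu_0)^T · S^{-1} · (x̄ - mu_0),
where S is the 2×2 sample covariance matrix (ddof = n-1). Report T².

Step 1 — sample mean vector:
  mean(X_1) = (8 + 1 + 9 + 5 + 7) / 5 = 30/5 = 6
  mean(X_2) = (4 + 2 + 1 + 2 + 4) / 5 = 13/5 = 2.6
  x̄ = (6, 2.6),  deviation x̄ - mu_0 = (6, 2.6) - (7, 6) = (-1, -3.4).

Step 2 — sample covariance matrix, S[i,j] = (1/(n-1)) · Σ_k (x_{k,i} - mean_i) · (x_{k,j} - mean_j), divisor n-1 = 4:
  S[X_1,X_1] = ((2)·(2) + (-5)·(-5) + (3)·(3) + (-1)·(-1) + (1)·(1)) / 4 = 40/4 = 10
  S[X_1,X_2] = ((2)·(1.4) + (-5)·(-0.6) + (3)·(-1.6) + (-1)·(-0.6) + (1)·(1.4)) / 4 = 3/4 = 0.75
  S[X_2,X_2] = ((1.4)·(1.4) + (-0.6)·(-0.6) + (-1.6)·(-1.6) + (-0.6)·(-0.6) + (1.4)·(1.4)) / 4 = 7.2/4 = 1.8
  S = [[10, 0.75],
 [0.75, 1.8]].

Step 3 — invert S. det(S) = 10·1.8 - (0.75)² = 17.4375.
  S^{-1} = (1/det) · [[d, -b], [-b, a]] = [[0.1032, -0.043],
 [-0.043, 0.5735]].

Step 4 — quadratic form (x̄ - mu_0)^T · S^{-1} · (x̄ - mu_0):
  S^{-1} · (x̄ - mu_0) = (0.043, -1.9068),
  (x̄ - mu_0)^T · [...] = (-1)·(0.043) + (-3.4)·(-1.9068) = 6.4401.

Step 5 — scale by n: T² = 5 · 6.4401 = 32.2007.

T² ≈ 32.2007


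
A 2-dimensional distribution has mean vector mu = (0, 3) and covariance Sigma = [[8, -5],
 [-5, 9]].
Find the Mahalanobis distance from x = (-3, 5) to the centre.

Step 1 — centre the observation: (x - mu) = (-3, 2).

Step 2 — invert Sigma. det(Sigma) = 8·9 - (-5)² = 47.
  Sigma^{-1} = (1/det) · [[d, -b], [-b, a]] = [[0.1915, 0.1064],
 [0.1064, 0.1702]].

Step 3 — form the quadratic (x - mu)^T · Sigma^{-1} · (x - mu):
  Sigma^{-1} · (x - mu) = (-0.3617, 0.0213).
  (x - mu)^T · [Sigma^{-1} · (x - mu)] = (-3)·(-0.3617) + (2)·(0.0213) = 1.1277.

Step 4 — take square root: d = √(1.1277) ≈ 1.0619.

d(x, mu) = √(1.1277) ≈ 1.0619


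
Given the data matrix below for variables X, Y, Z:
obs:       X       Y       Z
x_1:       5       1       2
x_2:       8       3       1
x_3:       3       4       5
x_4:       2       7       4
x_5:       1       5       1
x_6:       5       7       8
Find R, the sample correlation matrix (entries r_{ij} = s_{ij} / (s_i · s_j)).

Step 1 — column means:
  mean(X) = (5 + 8 + 3 + 2 + 1 + 5) / 6 = 24/6 = 4
  mean(Y) = (1 + 3 + 4 + 7 + 5 + 7) / 6 = 27/6 = 4.5
  mean(Z) = (2 + 1 + 5 + 4 + 1 + 8) / 6 = 21/6 = 3.5

Step 2 — sample variances and covariances s[i,j] = (1/(n-1)) · Σ_k (x_{k,i} - mean_i) · (x_{k,j} - mean_j), with n-1 = 5:
  s[X,X] = ((1)·(1) + (4)·(4) + (-1)·(-1) + (-2)·(-2) + (-3)·(-3) + (1)·(1)) / 5 = 32/5 = 6.4
  s[X,Y] = ((1)·(-3.5) + (4)·(-1.5) + (-1)·(-0.5) + (-2)·(2.5) + (-3)·(0.5) + (1)·(2.5)) / 5 = -13/5 = -2.6
  s[X,Z] = ((1)·(-1.5) + (4)·(-2.5) + (-1)·(1.5) + (-2)·(0.5) + (-3)·(-2.5) + (1)·(4.5)) / 5 = -2/5 = -0.4
  s[Y,Y] = ((-3.5)·(-3.5) + (-1.5)·(-1.5) + (-0.5)·(-0.5) + (2.5)·(2.5) + (0.5)·(0.5) + (2.5)·(2.5)) / 5 = 27.5/5 = 5.5
  s[Y,Z] = ((-3.5)·(-1.5) + (-1.5)·(-2.5) + (-0.5)·(1.5) + (2.5)·(0.5) + (0.5)·(-2.5) + (2.5)·(4.5)) / 5 = 19.5/5 = 3.9
  s[Z,Z] = ((-1.5)·(-1.5) + (-2.5)·(-2.5) + (1.5)·(1.5) + (0.5)·(0.5) + (-2.5)·(-2.5) + (4.5)·(4.5)) / 5 = 37.5/5 = 7.5
  Sample standard deviations s_i = √(s[i,i]):
  s(X) = √(6.4) = 2.5298
  s(Y) = √(5.5) = 2.3452
  s(Z) = √(7.5) = 2.7386

Step 3 — r_{ij} = s_{ij} / (s_i · s_j):
  r[X,X] = 1 (diagonal).
  r[X,Y] = -2.6 / (2.5298 · 2.3452) = -2.6 / 5.933 = -0.4382
  r[X,Z] = -0.4 / (2.5298 · 2.7386) = -0.4 / 6.9282 = -0.0577
  r[Y,Y] = 1 (diagonal).
  r[Y,Z] = 3.9 / (2.3452 · 2.7386) = 3.9 / 6.4226 = 0.6072
  r[Z,Z] = 1 (diagonal).

R is symmetric with unit diagonal. Assembling:

R = [[1, -0.4382, -0.0577],
 [-0.4382, 1, 0.6072],
 [-0.0577, 0.6072, 1]]
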